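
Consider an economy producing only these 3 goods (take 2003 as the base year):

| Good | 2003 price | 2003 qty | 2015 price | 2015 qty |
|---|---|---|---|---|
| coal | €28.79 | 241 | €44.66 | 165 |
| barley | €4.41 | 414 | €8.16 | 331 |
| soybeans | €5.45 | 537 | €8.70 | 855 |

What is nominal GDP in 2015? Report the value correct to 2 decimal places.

€17508.36

Nominal GDP 2015 = Σ (p_2015 × q_2015) = 44.66·165 + 8.16·331 + 8.70·855 = 17508.36.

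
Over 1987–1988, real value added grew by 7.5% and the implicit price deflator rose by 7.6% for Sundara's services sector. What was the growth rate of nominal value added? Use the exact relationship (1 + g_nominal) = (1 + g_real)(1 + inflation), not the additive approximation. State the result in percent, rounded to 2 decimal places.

15.67%

(1 + g_nom) = (1 + g_real)(1 + π) = 1.0750 × 1.0760 = 1.15670.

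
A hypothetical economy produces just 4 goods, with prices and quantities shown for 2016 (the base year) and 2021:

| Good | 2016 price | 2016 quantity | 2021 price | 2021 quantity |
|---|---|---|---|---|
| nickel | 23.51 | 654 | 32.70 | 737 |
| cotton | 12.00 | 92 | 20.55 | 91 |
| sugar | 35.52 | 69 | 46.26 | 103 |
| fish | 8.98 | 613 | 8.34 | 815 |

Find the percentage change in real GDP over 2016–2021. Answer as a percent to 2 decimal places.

20.30%

Real GDP 2016 = Nominal GDP 2016 = 23.51·654 + 12.00·92 + 35.52·69 + 8.98·613 = 24435.16.
Real GDP 2021 (at 2016 prices) = 23.51·737 + 12.00·91 + 35.52·103 + 8.98·815 = 29396.13.
Real growth = 29396.13/24435.16 − 1 = 0.2030.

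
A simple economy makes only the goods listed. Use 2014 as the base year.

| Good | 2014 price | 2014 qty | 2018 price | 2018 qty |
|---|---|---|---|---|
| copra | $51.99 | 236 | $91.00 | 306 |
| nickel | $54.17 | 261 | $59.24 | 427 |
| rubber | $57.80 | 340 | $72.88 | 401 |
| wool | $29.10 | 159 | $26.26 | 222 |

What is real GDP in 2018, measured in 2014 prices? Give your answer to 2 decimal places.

Real GDP 2018 = Σ (p_2014 × q_2018) = 51.99·306 + 54.17·427 + 57.80·401 + 29.10·222 = 68677.53.

$68677.53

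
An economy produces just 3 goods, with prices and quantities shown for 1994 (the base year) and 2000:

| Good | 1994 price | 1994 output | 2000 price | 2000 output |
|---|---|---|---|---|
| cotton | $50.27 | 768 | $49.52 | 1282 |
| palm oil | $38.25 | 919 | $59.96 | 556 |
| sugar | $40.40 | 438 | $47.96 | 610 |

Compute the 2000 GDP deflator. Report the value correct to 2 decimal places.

Nominal GDP 2000 = 49.52·1282 + 59.96·556 + 47.96·610 = 126078.00.
Real GDP 2000 (at 1994 prices) = 50.27·1282 + 38.25·556 + 40.40·610 = 110357.14.
Deflator = Nominal/Real × 100 = 126078.00/110357.14 × 100 = 114.245.

114.25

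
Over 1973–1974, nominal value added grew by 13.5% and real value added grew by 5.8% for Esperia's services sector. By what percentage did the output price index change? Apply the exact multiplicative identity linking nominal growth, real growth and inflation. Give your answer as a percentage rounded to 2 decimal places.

(1 + g_nom) = (1 + g_real)(1 + π), so π = 1.1350 / 1.0580 − 1 = 0.07278.

7.28%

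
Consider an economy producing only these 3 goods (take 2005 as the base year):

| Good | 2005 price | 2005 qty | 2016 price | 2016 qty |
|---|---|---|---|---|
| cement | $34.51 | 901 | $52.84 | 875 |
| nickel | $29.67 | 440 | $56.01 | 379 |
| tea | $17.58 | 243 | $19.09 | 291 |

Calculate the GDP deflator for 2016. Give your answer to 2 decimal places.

156.84

Nominal GDP 2016 = 52.84·875 + 56.01·379 + 19.09·291 = 73017.98.
Real GDP 2016 (at 2005 prices) = 34.51·875 + 29.67·379 + 17.58·291 = 46556.96.
Deflator = Nominal/Real × 100 = 73017.98/46556.96 × 100 = 156.836.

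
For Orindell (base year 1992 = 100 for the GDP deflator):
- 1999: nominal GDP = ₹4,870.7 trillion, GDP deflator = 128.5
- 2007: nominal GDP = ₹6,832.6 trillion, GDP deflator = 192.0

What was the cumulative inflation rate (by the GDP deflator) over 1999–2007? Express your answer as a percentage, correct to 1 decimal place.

Price-level change = 192.0 / 128.5 − 1 = 0.4942.

49.4%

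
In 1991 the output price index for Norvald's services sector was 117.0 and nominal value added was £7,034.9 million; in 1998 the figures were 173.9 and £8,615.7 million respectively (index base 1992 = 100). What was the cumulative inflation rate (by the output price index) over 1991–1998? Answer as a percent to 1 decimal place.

48.6%

Price-level change = 173.9 / 117.0 − 1 = 0.4863.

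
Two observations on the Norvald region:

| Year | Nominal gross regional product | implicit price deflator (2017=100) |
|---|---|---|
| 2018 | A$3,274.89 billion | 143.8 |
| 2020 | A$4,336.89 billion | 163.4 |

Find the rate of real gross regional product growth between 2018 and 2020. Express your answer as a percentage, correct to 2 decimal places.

Deflate each year: 2018 → 3274.89/1.438 = 2277.39; 2020 → 4336.89/1.634 = 2654.16.
So real gross regional product changed by 2654.16/2277.39 − 1 = 0.1654, i.e. 16.54%.

16.54%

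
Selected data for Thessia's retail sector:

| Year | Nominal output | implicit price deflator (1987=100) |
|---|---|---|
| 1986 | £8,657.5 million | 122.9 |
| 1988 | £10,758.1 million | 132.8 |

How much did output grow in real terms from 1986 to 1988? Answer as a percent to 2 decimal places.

15.00%

Deflate each year: 1986 → 8657.5/1.229 = 7044.34; 1988 → 10758.1/1.328 = 8100.98.
So real output changed by 8100.98/7044.34 − 1 = 0.1500, i.e. 15.00%.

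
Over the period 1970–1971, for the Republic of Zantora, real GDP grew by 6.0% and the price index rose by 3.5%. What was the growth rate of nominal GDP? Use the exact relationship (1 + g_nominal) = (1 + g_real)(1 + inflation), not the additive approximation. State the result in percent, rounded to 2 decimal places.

9.71%

(1 + g_nom) = (1 + g_real)(1 + π) = 1.0600 × 1.0350 = 1.09710.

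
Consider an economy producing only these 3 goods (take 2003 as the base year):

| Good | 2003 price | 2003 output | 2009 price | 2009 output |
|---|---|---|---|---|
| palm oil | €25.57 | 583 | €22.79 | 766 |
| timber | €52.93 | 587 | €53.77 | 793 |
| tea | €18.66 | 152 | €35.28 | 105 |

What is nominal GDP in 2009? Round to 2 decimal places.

€63801.15

Nominal GDP 2009 = Σ (p_2009 × q_2009) = 22.79·766 + 53.77·793 + 35.28·105 = 63801.15.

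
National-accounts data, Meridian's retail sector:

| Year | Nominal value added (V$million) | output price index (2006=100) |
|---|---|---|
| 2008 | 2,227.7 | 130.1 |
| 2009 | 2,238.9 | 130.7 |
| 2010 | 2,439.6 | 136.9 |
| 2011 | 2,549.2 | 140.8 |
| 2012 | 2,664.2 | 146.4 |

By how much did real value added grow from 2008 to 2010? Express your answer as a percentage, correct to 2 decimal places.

4.07%

Real value added 2008 = 2227.7/1.301 = 1712.30.
Real value added 2010 = 2439.6/1.369 = 1782.03.
Change = 1782.03/1712.30 − 1 = 0.0407.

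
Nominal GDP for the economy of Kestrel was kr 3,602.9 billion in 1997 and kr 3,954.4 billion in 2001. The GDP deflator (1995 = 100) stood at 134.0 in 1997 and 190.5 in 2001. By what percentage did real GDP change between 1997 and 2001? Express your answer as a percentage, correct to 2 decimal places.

Real GDP 1997 = 3602.9 / 1.340 = 2688.73.
Real GDP 2001 = 3954.4 / 1.905 = 2075.80.
Real growth = 2075.80 / 2688.73 − 1 = -0.2280.

-22.80%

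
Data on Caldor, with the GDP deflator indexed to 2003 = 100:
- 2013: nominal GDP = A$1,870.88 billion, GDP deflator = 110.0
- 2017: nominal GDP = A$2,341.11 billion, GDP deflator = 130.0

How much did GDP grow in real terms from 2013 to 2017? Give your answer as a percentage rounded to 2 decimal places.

5.88%

Deflate each year: 2013 → 1870.88/1.100 = 1700.80; 2017 → 2341.11/1.300 = 1800.85.
So real GDP changed by 1800.85/1700.80 − 1 = 0.0588, i.e. 5.88%.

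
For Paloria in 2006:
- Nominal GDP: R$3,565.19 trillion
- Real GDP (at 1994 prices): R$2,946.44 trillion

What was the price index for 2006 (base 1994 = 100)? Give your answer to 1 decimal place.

price index = (Nominal / Real) × 100 = 3565.19 / 2946.44 × 100 = 121.00.

121.0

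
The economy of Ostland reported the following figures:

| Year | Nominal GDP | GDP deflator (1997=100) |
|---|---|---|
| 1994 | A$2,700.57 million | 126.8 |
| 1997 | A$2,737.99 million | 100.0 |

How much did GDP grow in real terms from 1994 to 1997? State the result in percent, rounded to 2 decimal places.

Real GDP 1994 = 2700.57 / 1.268 = 2129.79.
Real GDP 1997 = 2737.99 / 1.000 = 2737.99.
Real growth = 2737.99 / 2129.79 − 1 = 0.2856.

28.56%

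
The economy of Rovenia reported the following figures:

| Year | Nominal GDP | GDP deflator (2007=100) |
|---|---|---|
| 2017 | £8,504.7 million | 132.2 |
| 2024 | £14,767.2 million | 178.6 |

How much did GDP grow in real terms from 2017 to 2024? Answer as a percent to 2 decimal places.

Deflate each year: 2017 → 8504.7/1.322 = 6433.21; 2024 → 14767.2/1.786 = 8268.31.
So real GDP changed by 8268.31/6433.21 − 1 = 0.2853, i.e. 28.53%.

28.53%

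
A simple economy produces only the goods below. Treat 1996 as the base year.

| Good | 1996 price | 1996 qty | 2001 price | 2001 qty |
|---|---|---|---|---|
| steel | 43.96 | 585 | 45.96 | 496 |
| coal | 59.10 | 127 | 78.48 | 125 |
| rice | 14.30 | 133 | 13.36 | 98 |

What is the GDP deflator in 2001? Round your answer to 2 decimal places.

Nominal GDP 2001 = 45.96·496 + 78.48·125 + 13.36·98 = 33915.44.
Real GDP 2001 (at 1996 prices) = 43.96·496 + 59.10·125 + 14.30·98 = 30593.06.
Deflator = Nominal/Real × 100 = 33915.44/30593.06 × 100 = 110.860.

110.86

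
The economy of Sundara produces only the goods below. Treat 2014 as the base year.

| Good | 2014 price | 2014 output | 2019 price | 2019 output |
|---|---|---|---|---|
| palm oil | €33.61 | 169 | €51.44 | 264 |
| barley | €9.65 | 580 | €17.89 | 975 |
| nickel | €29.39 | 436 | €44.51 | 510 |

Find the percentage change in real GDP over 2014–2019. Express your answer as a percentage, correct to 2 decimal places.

Real GDP 2014 = Nominal GDP 2014 = 33.61·169 + 9.65·580 + 29.39·436 = 24091.13.
Real GDP 2019 (at 2014 prices) = 33.61·264 + 9.65·975 + 29.39·510 = 33270.69.
Real growth = 33270.69/24091.13 − 1 = 0.3810.

38.10%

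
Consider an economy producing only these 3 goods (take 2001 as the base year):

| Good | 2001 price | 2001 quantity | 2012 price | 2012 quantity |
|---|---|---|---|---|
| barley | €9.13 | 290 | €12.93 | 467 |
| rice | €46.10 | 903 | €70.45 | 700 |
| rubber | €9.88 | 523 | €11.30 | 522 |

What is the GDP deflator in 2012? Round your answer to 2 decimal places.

Nominal GDP 2012 = 12.93·467 + 70.45·700 + 11.30·522 = 61251.91.
Real GDP 2012 (at 2001 prices) = 9.13·467 + 46.10·700 + 9.88·522 = 41691.07.
Deflator = Nominal/Real × 100 = 61251.91/41691.07 × 100 = 146.919.

146.92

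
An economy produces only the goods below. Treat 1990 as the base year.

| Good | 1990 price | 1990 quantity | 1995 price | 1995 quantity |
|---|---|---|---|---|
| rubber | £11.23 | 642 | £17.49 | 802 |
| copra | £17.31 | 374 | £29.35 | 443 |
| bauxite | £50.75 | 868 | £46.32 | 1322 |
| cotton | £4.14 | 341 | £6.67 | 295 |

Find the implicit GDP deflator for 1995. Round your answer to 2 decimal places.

Nominal GDP 1995 = 17.49·802 + 29.35·443 + 46.32·1322 + 6.67·295 = 90231.72.
Real GDP 1995 (at 1990 prices) = 11.23·802 + 17.31·443 + 50.75·1322 + 4.14·295 = 84987.59.
Deflator = Nominal/Real × 100 = 90231.72/84987.59 × 100 = 106.170.

106.17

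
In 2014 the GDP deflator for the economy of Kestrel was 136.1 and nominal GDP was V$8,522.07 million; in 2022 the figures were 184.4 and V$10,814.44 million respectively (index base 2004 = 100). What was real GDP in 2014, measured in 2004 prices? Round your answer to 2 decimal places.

V$6,261.62 million

Real GDP = Nominal / (GDP deflator/100) = 8522.07 / 1.361 = 6261.62.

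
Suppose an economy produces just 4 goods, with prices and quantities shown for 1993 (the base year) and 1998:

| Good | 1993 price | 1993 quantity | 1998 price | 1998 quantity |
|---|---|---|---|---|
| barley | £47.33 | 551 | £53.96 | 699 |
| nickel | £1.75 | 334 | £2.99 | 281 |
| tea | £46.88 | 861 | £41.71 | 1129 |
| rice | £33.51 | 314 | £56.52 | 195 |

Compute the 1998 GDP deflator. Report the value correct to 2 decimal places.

Nominal GDP 1998 = 53.96·699 + 2.99·281 + 41.71·1129 + 56.52·195 = 96670.22.
Real GDP 1998 (at 1993 prices) = 47.33·699 + 1.75·281 + 46.88·1129 + 33.51·195 = 93037.39.
Deflator = Nominal/Real × 100 = 96670.22/93037.39 × 100 = 103.905.

103.90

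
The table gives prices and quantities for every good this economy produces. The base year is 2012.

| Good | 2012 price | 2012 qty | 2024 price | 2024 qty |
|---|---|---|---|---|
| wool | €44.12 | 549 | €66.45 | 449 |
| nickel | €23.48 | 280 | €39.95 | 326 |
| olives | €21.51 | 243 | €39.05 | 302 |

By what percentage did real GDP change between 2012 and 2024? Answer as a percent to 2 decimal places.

Real GDP 2012 = Nominal GDP 2012 = 44.12·549 + 23.48·280 + 21.51·243 = 36023.21.
Real GDP 2024 (at 2012 prices) = 44.12·449 + 23.48·326 + 21.51·302 = 33960.38.
Real growth = 33960.38/36023.21 − 1 = -0.0573.

-5.73%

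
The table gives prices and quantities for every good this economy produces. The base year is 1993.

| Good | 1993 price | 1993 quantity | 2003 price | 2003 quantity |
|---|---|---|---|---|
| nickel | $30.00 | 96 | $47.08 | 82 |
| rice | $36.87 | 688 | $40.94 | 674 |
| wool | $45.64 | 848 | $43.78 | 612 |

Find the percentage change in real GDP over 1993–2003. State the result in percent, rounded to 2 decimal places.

-17.49%

Real GDP 1993 = Nominal GDP 1993 = 30.00·96 + 36.87·688 + 45.64·848 = 66949.28.
Real GDP 2003 (at 1993 prices) = 30.00·82 + 36.87·674 + 45.64·612 = 55242.06.
Real growth = 55242.06/66949.28 − 1 = -0.1749.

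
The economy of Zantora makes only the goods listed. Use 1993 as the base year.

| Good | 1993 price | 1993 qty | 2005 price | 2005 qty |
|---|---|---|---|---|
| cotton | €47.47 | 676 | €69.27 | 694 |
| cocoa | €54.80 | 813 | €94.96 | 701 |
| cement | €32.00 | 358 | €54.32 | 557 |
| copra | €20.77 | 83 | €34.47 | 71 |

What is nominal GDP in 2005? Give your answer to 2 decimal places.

Nominal GDP 2005 = Σ (p_2005 × q_2005) = 69.27·694 + 94.96·701 + 54.32·557 + 34.47·71 = 147343.95.

€147343.95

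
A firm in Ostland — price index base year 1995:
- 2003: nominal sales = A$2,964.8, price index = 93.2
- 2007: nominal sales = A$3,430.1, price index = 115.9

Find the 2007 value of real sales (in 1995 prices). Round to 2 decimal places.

Real sales = Nominal / (price index/100) = 3430.1 / 1.159 = 2959.53.

A$2,959.53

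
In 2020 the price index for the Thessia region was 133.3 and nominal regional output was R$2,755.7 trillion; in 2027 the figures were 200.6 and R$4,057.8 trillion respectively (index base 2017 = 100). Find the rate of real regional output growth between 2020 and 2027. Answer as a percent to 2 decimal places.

-2.15%

Deflate each year: 2020 → 2755.7/1.333 = 2067.29; 2027 → 4057.8/2.006 = 2022.83.
So real regional output changed by 2022.83/2067.29 − 1 = -0.0215, i.e. -2.15%.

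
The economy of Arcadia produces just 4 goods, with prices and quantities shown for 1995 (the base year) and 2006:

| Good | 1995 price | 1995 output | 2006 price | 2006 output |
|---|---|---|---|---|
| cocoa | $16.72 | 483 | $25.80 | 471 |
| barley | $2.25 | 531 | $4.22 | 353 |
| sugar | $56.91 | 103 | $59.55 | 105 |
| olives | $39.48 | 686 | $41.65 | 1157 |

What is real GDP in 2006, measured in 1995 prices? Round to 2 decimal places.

Real GDP 2006 = Σ (p_1995 × q_2006) = 16.72·471 + 2.25·353 + 56.91·105 + 39.48·1157 = 60323.28.

$60323.28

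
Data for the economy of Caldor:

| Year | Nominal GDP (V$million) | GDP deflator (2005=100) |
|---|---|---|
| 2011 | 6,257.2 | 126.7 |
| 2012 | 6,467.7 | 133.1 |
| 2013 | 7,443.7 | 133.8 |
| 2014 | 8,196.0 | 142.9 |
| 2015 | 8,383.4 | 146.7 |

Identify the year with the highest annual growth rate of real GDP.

2012: real = 6467.7/1.331 = 4859.28; growth vs 2011 (4938.60) = -1.61%.
2013: real = 7443.7/1.338 = 5563.30; growth vs 2012 (4859.28) = 14.49%.
2014: real = 8196.0/1.429 = 5735.48; growth vs 2013 (5563.30) = 3.09%.
2015: real = 8383.4/1.467 = 5714.66; growth vs 2014 (5735.48) = -0.36%.

2013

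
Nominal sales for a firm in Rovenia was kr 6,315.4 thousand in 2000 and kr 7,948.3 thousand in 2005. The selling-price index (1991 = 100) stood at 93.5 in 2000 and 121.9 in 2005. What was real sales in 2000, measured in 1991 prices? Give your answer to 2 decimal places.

kr 6,754.44 thousand

Real sales = Nominal / (selling-price index/100) = 6315.4 / 0.935 = 6754.44.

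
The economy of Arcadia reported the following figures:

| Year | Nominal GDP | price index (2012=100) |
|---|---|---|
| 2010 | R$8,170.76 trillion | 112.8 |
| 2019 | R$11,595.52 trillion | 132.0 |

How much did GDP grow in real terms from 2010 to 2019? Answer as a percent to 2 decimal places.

21.27%

Real GDP 2010 = 8170.76 / 1.128 = 7243.58.
Real GDP 2019 = 11595.52 / 1.320 = 8784.48.
Real growth = 8784.48 / 7243.58 − 1 = 0.2127.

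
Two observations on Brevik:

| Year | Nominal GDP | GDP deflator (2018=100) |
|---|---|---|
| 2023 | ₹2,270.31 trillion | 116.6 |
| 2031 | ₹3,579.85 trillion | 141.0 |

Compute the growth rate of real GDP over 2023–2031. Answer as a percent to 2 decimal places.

30.39%

Deflate each year: 2023 → 2270.31/1.166 = 1947.09; 2031 → 3579.85/1.410 = 2538.90.
So real GDP changed by 2538.90/1947.09 − 1 = 0.3039, i.e. 30.39%.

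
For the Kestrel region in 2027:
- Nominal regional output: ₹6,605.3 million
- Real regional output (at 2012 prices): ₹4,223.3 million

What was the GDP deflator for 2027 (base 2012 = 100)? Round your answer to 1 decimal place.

156.4

GDP deflator = (Nominal / Real) × 100 = 6605.3 / 4223.3 × 100 = 156.40.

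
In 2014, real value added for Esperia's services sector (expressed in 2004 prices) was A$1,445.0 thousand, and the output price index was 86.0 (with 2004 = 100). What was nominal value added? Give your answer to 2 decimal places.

Nominal value added = Real × (output price index/100) = 1445.0 × 0.860 = 1242.70.

A$1,242.70 thousand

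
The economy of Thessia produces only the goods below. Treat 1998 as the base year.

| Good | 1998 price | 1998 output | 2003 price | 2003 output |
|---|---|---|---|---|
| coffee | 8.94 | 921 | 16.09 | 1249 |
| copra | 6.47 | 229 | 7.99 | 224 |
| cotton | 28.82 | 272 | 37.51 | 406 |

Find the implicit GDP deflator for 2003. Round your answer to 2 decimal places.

152.64

Nominal GDP 2003 = 16.09·1249 + 7.99·224 + 37.51·406 = 37115.23.
Real GDP 2003 (at 1998 prices) = 8.94·1249 + 6.47·224 + 28.82·406 = 24316.26.
Deflator = Nominal/Real × 100 = 37115.23/24316.26 × 100 = 152.635.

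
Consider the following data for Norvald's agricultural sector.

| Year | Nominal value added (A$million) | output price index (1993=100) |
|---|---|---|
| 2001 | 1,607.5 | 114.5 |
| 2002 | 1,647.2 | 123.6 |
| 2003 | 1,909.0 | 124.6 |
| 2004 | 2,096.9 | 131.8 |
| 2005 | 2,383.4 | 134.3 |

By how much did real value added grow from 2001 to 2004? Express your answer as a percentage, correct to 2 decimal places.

Real value added 2001 = 1607.5/1.145 = 1403.93.
Real value added 2004 = 2096.9/1.318 = 1590.97.
Change = 1590.97/1403.93 − 1 = 0.1332.

13.32%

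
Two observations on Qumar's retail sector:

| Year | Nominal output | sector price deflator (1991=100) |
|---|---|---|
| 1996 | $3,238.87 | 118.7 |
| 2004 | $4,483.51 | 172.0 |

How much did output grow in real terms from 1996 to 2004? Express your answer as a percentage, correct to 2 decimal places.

Deflate each year: 1996 → 3238.87/1.187 = 2728.62; 2004 → 4483.51/1.720 = 2606.69.
So real output changed by 2606.69/2728.62 − 1 = -0.0447, i.e. -4.47%.

-4.47%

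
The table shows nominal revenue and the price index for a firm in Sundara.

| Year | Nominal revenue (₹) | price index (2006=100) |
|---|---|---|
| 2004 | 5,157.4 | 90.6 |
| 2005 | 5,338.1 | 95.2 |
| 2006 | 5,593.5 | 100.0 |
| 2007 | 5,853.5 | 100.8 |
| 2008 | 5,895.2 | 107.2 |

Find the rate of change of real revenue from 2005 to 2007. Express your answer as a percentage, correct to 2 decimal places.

Real revenue 2005 = 5338.1/0.952 = 5607.25.
Real revenue 2007 = 5853.5/1.008 = 5807.04.
Change = 5807.04/5607.25 − 1 = 0.0356.

3.56%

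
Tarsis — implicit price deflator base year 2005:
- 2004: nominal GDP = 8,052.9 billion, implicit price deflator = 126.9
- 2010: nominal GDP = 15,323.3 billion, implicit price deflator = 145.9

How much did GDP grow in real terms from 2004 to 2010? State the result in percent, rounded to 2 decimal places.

65.50%

Deflate each year: 2004 → 8052.9/1.269 = 6345.86; 2010 → 15323.3/1.459 = 10502.60.
So real GDP changed by 10502.60/6345.86 − 1 = 0.6550, i.e. 65.50%.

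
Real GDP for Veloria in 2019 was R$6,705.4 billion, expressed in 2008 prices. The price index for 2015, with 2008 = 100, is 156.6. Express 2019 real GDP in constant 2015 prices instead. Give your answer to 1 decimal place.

Real GDP in 2015 prices = Real GDP in 2008 prices × (P_2015/P_2008) = 6705.4 × 1.566 = 10500.66.

R$10,500.7 billion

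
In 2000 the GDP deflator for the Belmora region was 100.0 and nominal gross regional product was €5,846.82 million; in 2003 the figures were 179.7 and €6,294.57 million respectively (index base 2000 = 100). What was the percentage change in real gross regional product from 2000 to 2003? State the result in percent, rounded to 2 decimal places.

Real gross regional product 2000 = 5846.82 / 1.000 = 5846.82.
Real gross regional product 2003 = 6294.57 / 1.797 = 3502.82.
Real growth = 3502.82 / 5846.82 − 1 = -0.4009.

-40.09%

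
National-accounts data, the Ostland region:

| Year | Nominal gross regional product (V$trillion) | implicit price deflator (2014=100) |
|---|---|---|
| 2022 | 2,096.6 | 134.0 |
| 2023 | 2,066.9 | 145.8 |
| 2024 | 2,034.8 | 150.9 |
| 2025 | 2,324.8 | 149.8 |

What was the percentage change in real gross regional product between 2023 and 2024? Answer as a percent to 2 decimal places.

-4.88%

Real gross regional product 2023 = 2066.9/1.458 = 1417.63.
Real gross regional product 2024 = 2034.8/1.509 = 1348.44.
Change = 1348.44/1417.63 − 1 = -0.0488.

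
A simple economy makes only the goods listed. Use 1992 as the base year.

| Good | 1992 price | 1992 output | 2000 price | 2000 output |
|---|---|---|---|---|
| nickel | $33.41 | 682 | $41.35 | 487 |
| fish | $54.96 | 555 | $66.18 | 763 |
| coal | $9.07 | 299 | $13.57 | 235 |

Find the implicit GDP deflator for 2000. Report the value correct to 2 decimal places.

Nominal GDP 2000 = 41.35·487 + 66.18·763 + 13.57·235 = 73821.74.
Real GDP 2000 (at 1992 prices) = 33.41·487 + 54.96·763 + 9.07·235 = 60336.60.
Deflator = Nominal/Real × 100 = 73821.74/60336.60 × 100 = 122.350.

122.35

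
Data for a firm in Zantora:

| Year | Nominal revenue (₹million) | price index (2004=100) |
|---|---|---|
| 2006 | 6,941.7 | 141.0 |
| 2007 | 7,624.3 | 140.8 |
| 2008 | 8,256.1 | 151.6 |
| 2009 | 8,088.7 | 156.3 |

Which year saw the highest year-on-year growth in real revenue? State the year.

2007

2007: real = 7624.3/1.408 = 5414.99; growth vs 2006 (4923.19) = 9.99%.
2008: real = 8256.1/1.516 = 5445.98; growth vs 2007 (5414.99) = 0.57%.
2009: real = 8088.7/1.563 = 5175.11; growth vs 2008 (5445.98) = -4.97%.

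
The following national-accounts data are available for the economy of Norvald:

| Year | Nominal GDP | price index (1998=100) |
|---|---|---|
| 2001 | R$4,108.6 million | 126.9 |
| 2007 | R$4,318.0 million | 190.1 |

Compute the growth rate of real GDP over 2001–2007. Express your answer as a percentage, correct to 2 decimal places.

Deflate each year: 2001 → 4108.6/1.269 = 3237.67; 2007 → 4318.0/1.901 = 2271.44.
So real GDP changed by 2271.44/3237.67 − 1 = -0.2984, i.e. -29.84%.

-29.84%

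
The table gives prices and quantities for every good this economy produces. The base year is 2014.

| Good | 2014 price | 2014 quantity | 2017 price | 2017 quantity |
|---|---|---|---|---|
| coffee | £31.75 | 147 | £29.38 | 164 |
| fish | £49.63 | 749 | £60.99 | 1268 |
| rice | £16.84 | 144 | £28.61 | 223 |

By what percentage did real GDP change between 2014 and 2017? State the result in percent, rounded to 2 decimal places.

Real GDP 2014 = Nominal GDP 2014 = 31.75·147 + 49.63·749 + 16.84·144 = 44265.08.
Real GDP 2017 (at 2014 prices) = 31.75·164 + 49.63·1268 + 16.84·223 = 71893.16.
Real growth = 71893.16/44265.08 − 1 = 0.6242.

62.42%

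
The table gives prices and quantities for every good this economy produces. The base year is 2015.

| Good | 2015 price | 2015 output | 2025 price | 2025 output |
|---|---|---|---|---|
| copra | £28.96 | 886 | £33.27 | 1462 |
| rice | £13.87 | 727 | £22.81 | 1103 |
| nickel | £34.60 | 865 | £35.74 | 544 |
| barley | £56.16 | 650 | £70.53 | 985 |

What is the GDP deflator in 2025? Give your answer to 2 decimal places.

123.48

Nominal GDP 2025 = 33.27·1462 + 22.81·1103 + 35.74·544 + 70.53·985 = 162714.78.
Real GDP 2025 (at 2015 prices) = 28.96·1462 + 13.87·1103 + 34.60·544 + 56.16·985 = 131778.13.
Deflator = Nominal/Real × 100 = 162714.78/131778.13 × 100 = 123.476.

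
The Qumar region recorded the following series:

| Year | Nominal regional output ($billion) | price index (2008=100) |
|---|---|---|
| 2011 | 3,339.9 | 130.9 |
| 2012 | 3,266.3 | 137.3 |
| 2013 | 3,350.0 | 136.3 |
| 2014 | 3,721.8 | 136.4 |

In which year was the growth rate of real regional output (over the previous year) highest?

2012: real = 3266.3/1.373 = 2378.95; growth vs 2011 (2551.49) = -6.76%.
2013: real = 3350.0/1.363 = 2457.81; growth vs 2012 (2378.95) = 3.31%.
2014: real = 3721.8/1.364 = 2728.59; growth vs 2013 (2457.81) = 11.02%.

2014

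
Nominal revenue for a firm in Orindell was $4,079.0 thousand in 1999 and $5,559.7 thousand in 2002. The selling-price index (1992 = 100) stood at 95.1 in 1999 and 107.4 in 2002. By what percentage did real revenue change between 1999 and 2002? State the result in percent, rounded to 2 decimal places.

20.69%

Deflate each year: 1999 → 4079.0/0.951 = 4289.17; 2002 → 5559.7/1.074 = 5176.63.
So real revenue changed by 5176.63/4289.17 − 1 = 0.2069, i.e. 20.69%.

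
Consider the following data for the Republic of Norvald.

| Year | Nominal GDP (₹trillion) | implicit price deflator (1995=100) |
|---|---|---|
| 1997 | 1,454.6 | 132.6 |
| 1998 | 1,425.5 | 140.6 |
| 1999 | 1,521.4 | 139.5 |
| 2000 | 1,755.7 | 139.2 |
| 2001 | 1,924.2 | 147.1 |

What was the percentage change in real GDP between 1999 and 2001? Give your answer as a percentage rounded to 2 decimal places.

Real GDP 1999 = 1521.4/1.395 = 1090.61.
Real GDP 2001 = 1924.2/1.471 = 1308.09.
Change = 1308.09/1090.61 − 1 = 0.1994.

19.94%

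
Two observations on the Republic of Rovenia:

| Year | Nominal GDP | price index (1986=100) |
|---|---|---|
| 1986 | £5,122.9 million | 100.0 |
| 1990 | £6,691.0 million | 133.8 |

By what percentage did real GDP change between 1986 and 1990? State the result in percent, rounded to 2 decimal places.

Real GDP 1986 = 5122.9 / 1.000 = 5122.90.
Real GDP 1990 = 6691.0 / 1.338 = 5000.75.
Real growth = 5000.75 / 5122.90 − 1 = -0.0238.

-2.38%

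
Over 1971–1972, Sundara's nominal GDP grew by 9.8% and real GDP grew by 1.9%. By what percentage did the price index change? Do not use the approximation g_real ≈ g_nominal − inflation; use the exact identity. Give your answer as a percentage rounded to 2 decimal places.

7.75%

(1 + g_nom) = (1 + g_real)(1 + π), so π = 1.0980 / 1.0190 − 1 = 0.07753.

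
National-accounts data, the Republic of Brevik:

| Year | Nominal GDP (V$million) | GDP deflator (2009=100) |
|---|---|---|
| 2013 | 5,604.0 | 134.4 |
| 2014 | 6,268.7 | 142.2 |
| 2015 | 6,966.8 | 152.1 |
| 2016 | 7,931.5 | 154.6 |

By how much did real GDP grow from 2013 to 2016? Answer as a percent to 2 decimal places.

Real GDP 2013 = 5604.0/1.344 = 4169.64.
Real GDP 2016 = 7931.5/1.546 = 5130.34.
Change = 5130.34/4169.64 − 1 = 0.2304.

23.04%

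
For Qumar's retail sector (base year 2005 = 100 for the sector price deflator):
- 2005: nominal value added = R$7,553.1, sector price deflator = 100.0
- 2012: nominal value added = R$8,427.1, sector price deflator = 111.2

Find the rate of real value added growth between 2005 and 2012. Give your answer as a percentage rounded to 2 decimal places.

Deflate each year: 2005 → 7553.1/1.000 = 7553.10; 2012 → 8427.1/1.112 = 7578.33.
So real value added changed by 7578.33/7553.10 − 1 = 0.0033, i.e. 0.33%.

0.33%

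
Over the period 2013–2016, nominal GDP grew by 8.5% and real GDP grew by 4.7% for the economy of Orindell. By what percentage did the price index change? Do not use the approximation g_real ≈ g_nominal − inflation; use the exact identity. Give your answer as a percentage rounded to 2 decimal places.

(1 + g_nom) = (1 + g_real)(1 + π), so π = 1.0850 / 1.0470 − 1 = 0.03629.

3.63%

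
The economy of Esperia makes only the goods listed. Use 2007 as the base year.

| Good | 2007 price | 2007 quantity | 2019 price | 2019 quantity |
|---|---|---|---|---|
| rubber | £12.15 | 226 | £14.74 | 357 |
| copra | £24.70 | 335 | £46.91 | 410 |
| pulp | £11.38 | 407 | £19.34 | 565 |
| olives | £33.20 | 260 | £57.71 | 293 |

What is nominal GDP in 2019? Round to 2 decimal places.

£52331.41

Nominal GDP 2019 = Σ (p_2019 × q_2019) = 14.74·357 + 46.91·410 + 19.34·565 + 57.71·293 = 52331.41.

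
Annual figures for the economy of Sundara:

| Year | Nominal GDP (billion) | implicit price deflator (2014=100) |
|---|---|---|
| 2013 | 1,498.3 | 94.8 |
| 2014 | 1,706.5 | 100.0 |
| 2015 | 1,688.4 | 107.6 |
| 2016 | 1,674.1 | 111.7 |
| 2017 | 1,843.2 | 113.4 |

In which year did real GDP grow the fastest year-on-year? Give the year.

2017

2014: real = 1706.5/1.000 = 1706.50; growth vs 2013 (1580.49) = 7.97%.
2015: real = 1688.4/1.076 = 1569.14; growth vs 2014 (1706.50) = -8.05%.
2016: real = 1674.1/1.117 = 1498.75; growth vs 2015 (1569.14) = -4.49%.
2017: real = 1843.2/1.134 = 1625.40; growth vs 2016 (1498.75) = 8.45%.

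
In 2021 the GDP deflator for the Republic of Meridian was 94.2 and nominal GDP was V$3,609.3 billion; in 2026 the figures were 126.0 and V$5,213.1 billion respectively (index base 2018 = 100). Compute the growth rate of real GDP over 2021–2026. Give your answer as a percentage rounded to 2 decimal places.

Deflate each year: 2021 → 3609.3/0.942 = 3831.53; 2026 → 5213.1/1.260 = 4137.38.
So real GDP changed by 4137.38/3831.53 − 1 = 0.0798, i.e. 7.98%.

7.98%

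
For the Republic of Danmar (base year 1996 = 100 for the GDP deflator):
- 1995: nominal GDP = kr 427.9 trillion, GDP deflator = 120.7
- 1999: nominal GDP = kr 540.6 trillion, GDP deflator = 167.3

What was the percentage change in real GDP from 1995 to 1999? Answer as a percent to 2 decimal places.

Deflate each year: 1995 → 427.9/1.207 = 354.52; 1999 → 540.6/1.673 = 323.13.
So real GDP changed by 323.13/354.52 − 1 = -0.0885, i.e. -8.85%.

-8.85%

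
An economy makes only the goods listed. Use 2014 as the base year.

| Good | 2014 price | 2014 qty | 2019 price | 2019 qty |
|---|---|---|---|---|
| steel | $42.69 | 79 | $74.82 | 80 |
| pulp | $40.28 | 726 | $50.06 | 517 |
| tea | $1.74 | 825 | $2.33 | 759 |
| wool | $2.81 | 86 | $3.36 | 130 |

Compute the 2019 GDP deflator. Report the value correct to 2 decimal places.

131.42

Nominal GDP 2019 = 74.82·80 + 50.06·517 + 2.33·759 + 3.36·130 = 34071.89.
Real GDP 2019 (at 2014 prices) = 42.69·80 + 40.28·517 + 1.74·759 + 2.81·130 = 25925.92.
Deflator = Nominal/Real × 100 = 34071.89/25925.92 × 100 = 131.420.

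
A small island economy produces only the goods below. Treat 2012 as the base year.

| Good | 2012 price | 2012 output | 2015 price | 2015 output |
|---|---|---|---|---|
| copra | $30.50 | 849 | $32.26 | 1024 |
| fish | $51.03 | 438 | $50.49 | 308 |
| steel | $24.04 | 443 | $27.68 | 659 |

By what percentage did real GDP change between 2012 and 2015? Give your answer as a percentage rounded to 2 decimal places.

Real GDP 2012 = Nominal GDP 2012 = 30.50·849 + 51.03·438 + 24.04·443 = 58895.36.
Real GDP 2015 (at 2012 prices) = 30.50·1024 + 51.03·308 + 24.04·659 = 62791.60.
Real growth = 62791.60/58895.36 − 1 = 0.0662.

6.62%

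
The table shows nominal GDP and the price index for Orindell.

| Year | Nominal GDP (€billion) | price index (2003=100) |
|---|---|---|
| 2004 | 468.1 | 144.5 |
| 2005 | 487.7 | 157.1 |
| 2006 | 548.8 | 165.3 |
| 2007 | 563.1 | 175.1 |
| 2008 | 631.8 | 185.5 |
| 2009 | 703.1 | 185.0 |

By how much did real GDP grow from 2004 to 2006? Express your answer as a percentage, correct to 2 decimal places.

Real GDP 2004 = 468.1/1.445 = 323.94.
Real GDP 2006 = 548.8/1.653 = 332.00.
Change = 332.00/323.94 − 1 = 0.0249.

2.49%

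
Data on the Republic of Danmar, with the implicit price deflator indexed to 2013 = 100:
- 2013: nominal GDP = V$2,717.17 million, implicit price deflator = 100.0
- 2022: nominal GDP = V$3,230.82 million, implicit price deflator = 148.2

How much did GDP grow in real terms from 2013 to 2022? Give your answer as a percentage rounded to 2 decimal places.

Real GDP 2013 = 2717.17 / 1.000 = 2717.17.
Real GDP 2022 = 3230.82 / 1.482 = 2180.04.
Real growth = 2180.04 / 2717.17 − 1 = -0.1977.

-19.77%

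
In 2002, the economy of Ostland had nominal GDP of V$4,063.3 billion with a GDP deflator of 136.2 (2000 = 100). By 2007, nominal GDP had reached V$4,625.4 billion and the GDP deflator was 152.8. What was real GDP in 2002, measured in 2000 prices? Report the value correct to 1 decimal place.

V$2,983.3 billion

Real GDP = Nominal / (GDP deflator/100) = 4063.3 / 1.362 = 2983.33.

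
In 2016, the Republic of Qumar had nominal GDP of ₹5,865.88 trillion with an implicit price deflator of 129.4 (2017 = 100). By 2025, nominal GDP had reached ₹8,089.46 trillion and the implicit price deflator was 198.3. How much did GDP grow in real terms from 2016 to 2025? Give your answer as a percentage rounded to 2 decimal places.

Real GDP 2016 = 5865.88 / 1.294 = 4533.14.
Real GDP 2025 = 8089.46 / 1.983 = 4079.40.
Real growth = 4079.40 / 4533.14 − 1 = -0.1001.

-10.01%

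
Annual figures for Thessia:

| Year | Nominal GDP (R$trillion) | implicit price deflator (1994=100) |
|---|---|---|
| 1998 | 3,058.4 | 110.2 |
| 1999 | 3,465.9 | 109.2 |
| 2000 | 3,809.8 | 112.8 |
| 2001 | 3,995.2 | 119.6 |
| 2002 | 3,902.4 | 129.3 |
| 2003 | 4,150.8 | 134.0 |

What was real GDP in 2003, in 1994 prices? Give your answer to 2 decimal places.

R$3,097.61 trillion

Real GDP 2003 = 4150.8 / 1.340 = 3097.61.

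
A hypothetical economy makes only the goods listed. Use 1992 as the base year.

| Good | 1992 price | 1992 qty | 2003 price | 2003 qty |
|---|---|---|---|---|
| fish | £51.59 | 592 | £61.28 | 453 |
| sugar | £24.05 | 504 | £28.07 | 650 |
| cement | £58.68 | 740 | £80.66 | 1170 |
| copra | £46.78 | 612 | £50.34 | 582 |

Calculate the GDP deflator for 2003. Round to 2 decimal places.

125.79

Nominal GDP 2003 = 61.28·453 + 28.07·650 + 80.66·1170 + 50.34·582 = 169675.42.
Real GDP 2003 (at 1992 prices) = 51.59·453 + 24.05·650 + 58.68·1170 + 46.78·582 = 134884.33.
Deflator = Nominal/Real × 100 = 169675.42/134884.33 × 100 = 125.793.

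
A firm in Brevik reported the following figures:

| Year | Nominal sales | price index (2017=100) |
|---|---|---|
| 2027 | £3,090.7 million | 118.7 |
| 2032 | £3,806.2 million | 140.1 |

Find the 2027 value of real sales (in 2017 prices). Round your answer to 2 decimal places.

£2,603.79 million

Real sales = Nominal / (price index/100) = 3090.7 / 1.187 = 2603.79.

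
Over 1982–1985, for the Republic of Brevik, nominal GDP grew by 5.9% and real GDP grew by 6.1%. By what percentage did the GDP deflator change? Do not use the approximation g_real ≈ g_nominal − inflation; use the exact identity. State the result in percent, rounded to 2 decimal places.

-0.19%

(1 + g_nom) = (1 + g_real)(1 + π), so π = 1.0590 / 1.0610 − 1 = -0.00189.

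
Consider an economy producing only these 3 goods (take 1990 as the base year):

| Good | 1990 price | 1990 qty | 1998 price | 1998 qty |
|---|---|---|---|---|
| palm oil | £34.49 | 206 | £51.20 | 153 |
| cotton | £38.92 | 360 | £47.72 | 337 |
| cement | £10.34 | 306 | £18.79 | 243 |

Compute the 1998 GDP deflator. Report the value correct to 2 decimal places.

136.24

Nominal GDP 1998 = 51.20·153 + 47.72·337 + 18.79·243 = 28481.21.
Real GDP 1998 (at 1990 prices) = 34.49·153 + 38.92·337 + 10.34·243 = 20905.63.
Deflator = Nominal/Real × 100 = 28481.21/20905.63 × 100 = 136.237.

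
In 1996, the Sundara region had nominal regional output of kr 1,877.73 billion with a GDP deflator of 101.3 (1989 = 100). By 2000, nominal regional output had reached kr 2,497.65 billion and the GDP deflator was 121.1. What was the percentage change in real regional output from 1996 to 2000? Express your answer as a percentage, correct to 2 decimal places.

Deflate each year: 1996 → 1877.73/1.013 = 1853.63; 2000 → 2497.65/1.211 = 2062.47.
So real regional output changed by 2062.47/1853.63 − 1 = 0.1127, i.e. 11.27%.

11.27%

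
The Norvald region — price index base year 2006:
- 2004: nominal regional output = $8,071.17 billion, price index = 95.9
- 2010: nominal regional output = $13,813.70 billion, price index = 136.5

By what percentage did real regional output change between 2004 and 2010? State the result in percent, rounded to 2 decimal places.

20.24%

Real regional output 2004 = 8071.17 / 0.959 = 8416.24.
Real regional output 2010 = 13813.70 / 1.365 = 10119.93.
Real growth = 10119.93 / 8416.24 − 1 = 0.2024.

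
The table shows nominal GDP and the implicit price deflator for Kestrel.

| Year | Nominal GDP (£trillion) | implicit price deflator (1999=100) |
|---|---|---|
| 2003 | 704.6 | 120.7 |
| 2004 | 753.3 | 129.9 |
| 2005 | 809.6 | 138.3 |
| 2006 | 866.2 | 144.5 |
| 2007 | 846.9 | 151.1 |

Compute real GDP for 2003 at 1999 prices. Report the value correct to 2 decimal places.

Real GDP 2003 = 704.6 / 1.207 = 583.76.

£583.76 trillion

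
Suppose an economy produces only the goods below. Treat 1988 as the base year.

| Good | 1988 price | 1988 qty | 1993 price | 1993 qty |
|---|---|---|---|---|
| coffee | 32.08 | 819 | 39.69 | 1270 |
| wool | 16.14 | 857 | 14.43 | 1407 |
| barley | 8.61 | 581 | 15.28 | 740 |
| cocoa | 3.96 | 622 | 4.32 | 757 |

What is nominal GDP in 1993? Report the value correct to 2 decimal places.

Nominal GDP 1993 = Σ (p_1993 × q_1993) = 39.69·1270 + 14.43·1407 + 15.28·740 + 4.32·757 = 85286.75.

85286.75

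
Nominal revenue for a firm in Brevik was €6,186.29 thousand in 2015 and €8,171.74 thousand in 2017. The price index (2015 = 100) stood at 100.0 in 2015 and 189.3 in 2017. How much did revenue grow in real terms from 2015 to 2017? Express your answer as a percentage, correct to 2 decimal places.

Deflate each year: 2015 → 6186.29/1.000 = 6186.29; 2017 → 8171.74/1.893 = 4316.82.
So real revenue changed by 4316.82/6186.29 − 1 = -0.3022, i.e. -30.22%.

-30.22%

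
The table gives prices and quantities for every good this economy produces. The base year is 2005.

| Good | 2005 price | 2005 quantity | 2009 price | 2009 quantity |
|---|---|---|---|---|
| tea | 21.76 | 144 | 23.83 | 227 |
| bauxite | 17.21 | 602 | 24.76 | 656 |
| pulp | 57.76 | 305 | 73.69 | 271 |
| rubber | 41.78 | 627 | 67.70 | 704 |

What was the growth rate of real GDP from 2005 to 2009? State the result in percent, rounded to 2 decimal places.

Real GDP 2005 = Nominal GDP 2005 = 21.76·144 + 17.21·602 + 57.76·305 + 41.78·627 = 57306.72.
Real GDP 2009 (at 2005 prices) = 21.76·227 + 17.21·656 + 57.76·271 + 41.78·704 = 61295.36.
Real growth = 61295.36/57306.72 − 1 = 0.0696.

6.96%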